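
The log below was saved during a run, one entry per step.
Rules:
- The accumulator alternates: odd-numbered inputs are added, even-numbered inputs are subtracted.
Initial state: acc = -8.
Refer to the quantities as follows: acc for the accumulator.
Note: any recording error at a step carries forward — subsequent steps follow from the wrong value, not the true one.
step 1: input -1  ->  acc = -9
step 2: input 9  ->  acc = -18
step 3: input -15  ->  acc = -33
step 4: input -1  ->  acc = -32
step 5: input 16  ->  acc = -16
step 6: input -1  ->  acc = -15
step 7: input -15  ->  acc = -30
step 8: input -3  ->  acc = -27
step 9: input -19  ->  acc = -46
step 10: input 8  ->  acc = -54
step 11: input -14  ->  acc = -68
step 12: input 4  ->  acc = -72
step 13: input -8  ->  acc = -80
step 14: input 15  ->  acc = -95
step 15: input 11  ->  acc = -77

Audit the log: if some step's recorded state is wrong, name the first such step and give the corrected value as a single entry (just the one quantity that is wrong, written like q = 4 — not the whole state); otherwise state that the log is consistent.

step 15, acc = -84

1. acc = -8 + -1 = -9 (in agreement)
2. acc = -9 - 9 = -18 (same as recorded)
3. acc = -18 + -15 = -33 (same as recorded)
4. acc = -33 - -1 = -32 (no discrepancy)
5. acc = -32 + 16 = -16 (checks out)
6. acc = -16 - -1 = -15 (checks out)
7. acc = -15 + -15 = -30 (verified)
8. acc = -30 - -3 = -27 (exactly as logged)
9. acc = -27 + -19 = -46 (matches)
10. acc = -46 - 8 = -54 (in agreement)
11. acc = -54 + -14 = -68 (no discrepancy)
12. acc = -68 - 4 = -72 (confirmed correct)
13. acc = -72 + -8 = -80 (agrees with the log)
14. acc = -80 - 15 = -95 (confirmed correct)
15. acc = -95 + 11 = -84 (not what was recorded)
First incorrect step: 15; the correct value is acc = -84.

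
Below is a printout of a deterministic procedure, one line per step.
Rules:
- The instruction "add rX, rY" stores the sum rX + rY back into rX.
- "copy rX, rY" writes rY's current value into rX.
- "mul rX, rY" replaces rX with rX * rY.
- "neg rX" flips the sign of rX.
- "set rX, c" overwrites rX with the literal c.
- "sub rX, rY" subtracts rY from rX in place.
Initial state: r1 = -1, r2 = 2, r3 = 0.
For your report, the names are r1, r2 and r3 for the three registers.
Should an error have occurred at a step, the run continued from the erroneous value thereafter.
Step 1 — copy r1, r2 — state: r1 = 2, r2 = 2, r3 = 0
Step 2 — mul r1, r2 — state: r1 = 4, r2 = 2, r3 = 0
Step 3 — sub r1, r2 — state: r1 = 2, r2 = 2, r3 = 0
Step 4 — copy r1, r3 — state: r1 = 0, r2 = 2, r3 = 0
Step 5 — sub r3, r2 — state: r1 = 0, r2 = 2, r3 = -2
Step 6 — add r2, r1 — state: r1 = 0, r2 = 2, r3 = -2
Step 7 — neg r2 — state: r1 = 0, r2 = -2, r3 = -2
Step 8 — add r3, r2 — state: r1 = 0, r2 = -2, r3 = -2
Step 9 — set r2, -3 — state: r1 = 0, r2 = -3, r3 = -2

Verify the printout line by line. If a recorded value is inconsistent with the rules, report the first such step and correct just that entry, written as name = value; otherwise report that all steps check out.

Step 1: r1 = 2 — in agreement.
Step 2: r1 = 2 * 2 = 4 — no discrepancy.
Step 3: r1 = 4 - 2 = 2 — confirmed correct.
Step 4: r1 = 0 — checks out.
Step 5: r3 = 0 - 2 = -2 — checks out.
Step 6: r2 = 2 + 0 = 2 — consistent with the printout.
Step 7: r2 = -(2) = -2 — consistent with the printout.
Step 8: r3 = -2 + -2 = -4 — the recorded entry deviates here.
The audit stops at step 8: the recorded entry is wrong and should be r3 = -4.

step 8, r3 = -4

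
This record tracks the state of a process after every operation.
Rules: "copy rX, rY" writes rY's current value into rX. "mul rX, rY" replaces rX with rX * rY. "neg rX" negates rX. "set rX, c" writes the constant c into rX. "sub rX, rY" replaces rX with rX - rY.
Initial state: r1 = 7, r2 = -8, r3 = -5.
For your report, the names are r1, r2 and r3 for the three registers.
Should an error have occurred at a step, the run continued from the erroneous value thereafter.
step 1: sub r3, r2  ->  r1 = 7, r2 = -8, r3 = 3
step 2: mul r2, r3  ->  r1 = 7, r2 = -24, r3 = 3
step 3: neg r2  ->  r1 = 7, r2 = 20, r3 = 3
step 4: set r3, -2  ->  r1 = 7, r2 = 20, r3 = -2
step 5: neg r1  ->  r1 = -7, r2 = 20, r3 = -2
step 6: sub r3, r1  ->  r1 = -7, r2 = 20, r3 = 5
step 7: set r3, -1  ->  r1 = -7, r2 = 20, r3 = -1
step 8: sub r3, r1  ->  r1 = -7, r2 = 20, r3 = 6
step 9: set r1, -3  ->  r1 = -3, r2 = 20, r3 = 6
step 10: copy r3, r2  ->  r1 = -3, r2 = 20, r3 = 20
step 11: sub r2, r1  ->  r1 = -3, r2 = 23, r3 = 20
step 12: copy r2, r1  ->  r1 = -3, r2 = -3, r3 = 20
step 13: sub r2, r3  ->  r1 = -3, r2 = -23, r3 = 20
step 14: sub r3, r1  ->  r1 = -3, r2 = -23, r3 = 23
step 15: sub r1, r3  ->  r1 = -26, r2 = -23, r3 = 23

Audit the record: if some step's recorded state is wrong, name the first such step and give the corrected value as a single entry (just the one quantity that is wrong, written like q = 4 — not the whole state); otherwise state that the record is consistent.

step 3, r2 = 24

Recomputing the run from the initial state:
step 1: r1 = 7, r2 = -8, r3 = 3
step 2: r1 = 7, r2 = -24, r3 = 3
step 3: r1 = 7, r2 = 24, r3 = 3
step 4: r1 = 7, r2 = 24, r3 = -2
step 5: r1 = -7, r2 = 24, r3 = -2
step 6: r1 = -7, r2 = 24, r3 = 5
step 7: r1 = -7, r2 = 24, r3 = -1
step 8: r1 = -7, r2 = 24, r3 = 6
step 9: r1 = -3, r2 = 24, r3 = 6
step 10: r1 = -3, r2 = 24, r3 = 24
step 11: r1 = -3, r2 = 27, r3 = 24
step 12: r1 = -3, r2 = -3, r3 = 24
step 13: r1 = -3, r2 = -27, r3 = 24
step 14: r1 = -3, r2 = -27, r3 = 27
step 15: r1 = -30, r2 = -27, r3 = 27
The first disagreement with the record is at step 3, where the value should be r2 = 24.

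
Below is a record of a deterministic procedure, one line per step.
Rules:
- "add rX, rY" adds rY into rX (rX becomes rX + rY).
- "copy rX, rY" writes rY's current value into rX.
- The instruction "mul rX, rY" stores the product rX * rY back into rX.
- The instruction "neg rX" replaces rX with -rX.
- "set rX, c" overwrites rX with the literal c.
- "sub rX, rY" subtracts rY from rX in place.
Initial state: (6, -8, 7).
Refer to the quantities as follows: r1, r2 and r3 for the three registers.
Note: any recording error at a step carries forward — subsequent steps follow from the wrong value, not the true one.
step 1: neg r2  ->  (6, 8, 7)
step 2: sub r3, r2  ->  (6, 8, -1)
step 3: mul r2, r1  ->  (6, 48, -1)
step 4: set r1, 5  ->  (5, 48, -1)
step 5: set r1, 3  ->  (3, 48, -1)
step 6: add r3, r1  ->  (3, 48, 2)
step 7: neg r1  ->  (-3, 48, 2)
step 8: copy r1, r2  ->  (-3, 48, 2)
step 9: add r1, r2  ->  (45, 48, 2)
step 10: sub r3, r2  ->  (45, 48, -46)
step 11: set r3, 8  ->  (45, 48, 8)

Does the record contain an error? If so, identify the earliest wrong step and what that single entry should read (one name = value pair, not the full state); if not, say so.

step 1: r2 = -(-8) = 8 -> exactly as logged
step 2: r3 = 7 - 8 = -1 -> in agreement
step 3: r2 = 8 * 6 = 48 -> confirmed correct
step 4: r1 = 5 -> verified
step 5: r1 = 3 -> matches
step 6: r3 = -1 + 3 = 2 -> exactly as logged
step 7: r1 = -(3) = -3 -> checks out
step 8: r1 = 48 -> a discrepancy with the record
Step 8 is the first one off; corrected, r1 = 48.

step 8, r1 = 48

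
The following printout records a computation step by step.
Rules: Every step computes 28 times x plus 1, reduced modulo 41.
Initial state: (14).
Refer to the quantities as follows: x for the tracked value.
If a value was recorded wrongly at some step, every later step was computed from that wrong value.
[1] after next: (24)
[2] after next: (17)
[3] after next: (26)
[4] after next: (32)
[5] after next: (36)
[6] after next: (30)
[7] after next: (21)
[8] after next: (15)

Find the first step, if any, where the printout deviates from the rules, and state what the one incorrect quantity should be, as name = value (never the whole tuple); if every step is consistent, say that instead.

step 6, x = 25

1. x = (28*14 + 1) mod 41 = 24 (verified)
2. x = (28*24 + 1) mod 41 = 17 (agrees with the printout)
3. x = (28*17 + 1) mod 41 = 26 (same as recorded)
4. x = (28*26 + 1) mod 41 = 32 (no discrepancy)
5. x = (28*32 + 1) mod 41 = 36 (verified)
6. x = (28*36 + 1) mod 41 = 25 (this is not what the printout shows)
The audit stops at step 6: the recorded entry is wrong and should be x = 25.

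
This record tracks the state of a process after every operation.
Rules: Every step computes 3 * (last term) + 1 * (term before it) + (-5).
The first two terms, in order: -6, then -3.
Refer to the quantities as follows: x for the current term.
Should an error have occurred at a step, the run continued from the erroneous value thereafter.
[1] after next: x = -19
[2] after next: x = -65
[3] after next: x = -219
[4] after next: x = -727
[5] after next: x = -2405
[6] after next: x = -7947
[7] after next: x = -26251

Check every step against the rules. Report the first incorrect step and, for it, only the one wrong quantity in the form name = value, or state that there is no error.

step 1, x = -20

Step 1: x = 3*(-3) + (1)*(-6) + (-5) = -20 — first mismatch against the record.
The earliest wrong entry is at step 1: it should read x = -20.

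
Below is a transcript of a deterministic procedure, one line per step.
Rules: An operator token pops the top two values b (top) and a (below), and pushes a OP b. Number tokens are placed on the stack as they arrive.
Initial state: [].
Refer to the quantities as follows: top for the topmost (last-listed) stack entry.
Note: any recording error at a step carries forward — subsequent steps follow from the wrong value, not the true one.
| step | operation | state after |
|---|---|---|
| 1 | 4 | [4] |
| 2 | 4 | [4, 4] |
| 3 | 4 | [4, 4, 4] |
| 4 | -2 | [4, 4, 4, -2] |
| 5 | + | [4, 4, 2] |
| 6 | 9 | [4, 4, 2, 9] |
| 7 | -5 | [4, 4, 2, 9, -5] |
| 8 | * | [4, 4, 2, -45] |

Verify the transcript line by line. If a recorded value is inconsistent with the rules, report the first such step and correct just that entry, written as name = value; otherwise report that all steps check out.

no error

Recomputing the run from the initial state:
step 1: [4]
step 2: [4, 4]
step 3: [4, 4, 4]
step 4: [4, 4, 4, -2]
step 5: [4, 4, 2]
step 6: [4, 4, 2, 9]
step 7: [4, 4, 2, 9, -5]
step 8: [4, 4, 2, -45]
This matches the transcript at every step.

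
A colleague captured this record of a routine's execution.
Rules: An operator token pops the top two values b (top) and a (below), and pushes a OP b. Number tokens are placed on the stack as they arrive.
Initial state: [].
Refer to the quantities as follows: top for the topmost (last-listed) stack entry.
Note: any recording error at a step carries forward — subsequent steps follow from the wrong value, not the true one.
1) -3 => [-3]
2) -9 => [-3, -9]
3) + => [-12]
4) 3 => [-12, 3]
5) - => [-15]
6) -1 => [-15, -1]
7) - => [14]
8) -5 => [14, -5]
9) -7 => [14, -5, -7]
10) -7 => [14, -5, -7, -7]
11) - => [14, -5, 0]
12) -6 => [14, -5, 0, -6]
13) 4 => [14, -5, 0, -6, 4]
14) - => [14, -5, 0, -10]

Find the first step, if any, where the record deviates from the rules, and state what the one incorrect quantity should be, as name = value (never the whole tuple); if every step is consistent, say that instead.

Step 1: push -3: top = -3 — same as recorded.
Step 2: push -9: top = -9 — verified.
Step 3: -3 + -9 = -12 — in agreement.
Step 4: push 3: top = 3 — confirmed correct.
Step 5: -12 - 3 = -15 — verified.
Step 6: push -1: top = -1 — same as recorded.
Step 7: -15 - -1 = -14 — the recorded entry deviates here.
So the first discrepancy is step 7, where the right value is top = -14.

step 7, top = -14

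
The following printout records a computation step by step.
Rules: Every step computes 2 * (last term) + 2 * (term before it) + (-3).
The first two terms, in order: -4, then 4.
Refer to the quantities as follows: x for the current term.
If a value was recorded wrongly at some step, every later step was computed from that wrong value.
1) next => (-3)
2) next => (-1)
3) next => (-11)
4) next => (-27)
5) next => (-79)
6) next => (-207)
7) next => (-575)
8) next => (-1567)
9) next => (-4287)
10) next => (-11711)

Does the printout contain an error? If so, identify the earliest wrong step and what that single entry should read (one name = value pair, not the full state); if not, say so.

step 6, x = -215

Recomputing the run from the initial state:
step 1: x = -3
step 2: x = -1
step 3: x = -11
step 4: x = -27
step 5: x = -79
step 6: x = -215
step 7: x = -591
step 8: x = -1615
step 9: x = -4415
step 10: x = -12063
The first disagreement with the printout is at step 6, where the value should be x = -215.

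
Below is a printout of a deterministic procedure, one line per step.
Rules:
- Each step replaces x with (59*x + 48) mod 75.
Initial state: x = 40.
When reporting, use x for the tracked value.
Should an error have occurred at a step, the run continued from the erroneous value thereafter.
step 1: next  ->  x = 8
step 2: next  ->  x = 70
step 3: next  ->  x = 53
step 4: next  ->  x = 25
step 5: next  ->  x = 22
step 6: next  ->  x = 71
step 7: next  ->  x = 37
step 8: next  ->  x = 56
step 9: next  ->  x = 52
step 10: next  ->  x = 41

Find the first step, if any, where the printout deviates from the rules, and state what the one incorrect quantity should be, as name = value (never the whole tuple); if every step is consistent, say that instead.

step 5, x = 23

Recomputing the run from the initial state:
step 1: x = 8
step 2: x = 70
step 3: x = 53
step 4: x = 25
step 5: x = 23
step 6: x = 55
step 7: x = 68
step 8: x = 10
step 9: x = 38
step 10: x = 40
The first disagreement with the printout is at step 5, where the value should be x = 23.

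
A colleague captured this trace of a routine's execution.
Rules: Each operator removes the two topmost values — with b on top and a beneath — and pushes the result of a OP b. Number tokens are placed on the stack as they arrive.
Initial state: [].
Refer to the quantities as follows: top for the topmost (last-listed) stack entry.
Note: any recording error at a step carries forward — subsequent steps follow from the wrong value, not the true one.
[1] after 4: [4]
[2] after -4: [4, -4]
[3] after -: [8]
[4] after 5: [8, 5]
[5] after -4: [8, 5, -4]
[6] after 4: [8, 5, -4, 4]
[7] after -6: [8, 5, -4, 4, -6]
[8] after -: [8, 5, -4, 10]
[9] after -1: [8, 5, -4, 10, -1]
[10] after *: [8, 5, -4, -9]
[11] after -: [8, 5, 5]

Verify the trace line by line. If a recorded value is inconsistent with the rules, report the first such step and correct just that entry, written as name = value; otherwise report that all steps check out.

Recomputing the run from the initial state:
step 1: [4]
step 2: [4, -4]
step 3: [8]
step 4: [8, 5]
step 5: [8, 5, -4]
step 6: [8, 5, -4, 4]
step 7: [8, 5, -4, 4, -6]
step 8: [8, 5, -4, 10]
step 9: [8, 5, -4, 10, -1]
step 10: [8, 5, -4, -10]
step 11: [8, 5, 6]
The first disagreement with the trace is at step 10, where the value should be top = -10.

step 10, top = -10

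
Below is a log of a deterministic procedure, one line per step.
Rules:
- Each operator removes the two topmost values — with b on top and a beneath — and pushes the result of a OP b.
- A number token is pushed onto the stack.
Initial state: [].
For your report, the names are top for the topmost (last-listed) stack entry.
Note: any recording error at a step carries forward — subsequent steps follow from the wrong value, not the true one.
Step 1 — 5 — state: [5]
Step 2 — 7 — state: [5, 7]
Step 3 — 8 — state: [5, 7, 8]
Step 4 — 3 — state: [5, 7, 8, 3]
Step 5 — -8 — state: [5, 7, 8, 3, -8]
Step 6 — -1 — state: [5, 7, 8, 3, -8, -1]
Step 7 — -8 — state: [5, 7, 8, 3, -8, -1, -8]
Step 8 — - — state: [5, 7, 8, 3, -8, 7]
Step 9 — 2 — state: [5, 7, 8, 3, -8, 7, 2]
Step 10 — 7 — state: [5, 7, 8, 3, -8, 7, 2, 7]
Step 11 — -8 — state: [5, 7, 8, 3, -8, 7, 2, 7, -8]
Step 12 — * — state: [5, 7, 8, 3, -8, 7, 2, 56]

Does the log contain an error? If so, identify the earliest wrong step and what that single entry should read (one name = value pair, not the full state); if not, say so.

Recomputing the run from the initial state:
step 1: [5]
step 2: [5, 7]
step 3: [5, 7, 8]
step 4: [5, 7, 8, 3]
step 5: [5, 7, 8, 3, -8]
step 6: [5, 7, 8, 3, -8, -1]
step 7: [5, 7, 8, 3, -8, -1, -8]
step 8: [5, 7, 8, 3, -8, 7]
step 9: [5, 7, 8, 3, -8, 7, 2]
step 10: [5, 7, 8, 3, -8, 7, 2, 7]
step 11: [5, 7, 8, 3, -8, 7, 2, 7, -8]
step 12: [5, 7, 8, 3, -8, 7, 2, -56]
The first disagreement with the log is at step 12, where the value should be top = -56.

step 12, top = -56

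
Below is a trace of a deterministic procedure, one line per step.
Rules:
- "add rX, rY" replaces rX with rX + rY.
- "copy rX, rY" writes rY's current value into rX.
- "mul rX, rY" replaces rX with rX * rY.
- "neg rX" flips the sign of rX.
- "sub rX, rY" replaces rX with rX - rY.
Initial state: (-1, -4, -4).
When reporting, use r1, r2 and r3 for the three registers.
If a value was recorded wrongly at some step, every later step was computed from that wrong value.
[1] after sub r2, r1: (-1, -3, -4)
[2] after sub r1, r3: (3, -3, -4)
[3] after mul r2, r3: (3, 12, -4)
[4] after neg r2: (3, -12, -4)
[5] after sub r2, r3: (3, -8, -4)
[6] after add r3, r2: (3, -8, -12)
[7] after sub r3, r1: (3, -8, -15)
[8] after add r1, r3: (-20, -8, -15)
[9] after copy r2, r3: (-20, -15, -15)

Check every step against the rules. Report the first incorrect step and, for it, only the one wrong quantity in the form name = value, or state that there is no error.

step 8, r1 = -12

1. r2 = -4 - -1 = -3 (matches)
2. r1 = -1 - -4 = 3 (exactly as logged)
3. r2 = -3 * -4 = 12 (in agreement)
4. r2 = -(12) = -12 (checks out)
5. r2 = -12 - -4 = -8 (consistent with the trace)
6. r3 = -4 + -8 = -12 (verified)
7. r3 = -12 - 3 = -15 (checks out)
8. r1 = 3 + -15 = -12 (the trace disagrees here)
Step 8 is the first one off; corrected, r1 = -12.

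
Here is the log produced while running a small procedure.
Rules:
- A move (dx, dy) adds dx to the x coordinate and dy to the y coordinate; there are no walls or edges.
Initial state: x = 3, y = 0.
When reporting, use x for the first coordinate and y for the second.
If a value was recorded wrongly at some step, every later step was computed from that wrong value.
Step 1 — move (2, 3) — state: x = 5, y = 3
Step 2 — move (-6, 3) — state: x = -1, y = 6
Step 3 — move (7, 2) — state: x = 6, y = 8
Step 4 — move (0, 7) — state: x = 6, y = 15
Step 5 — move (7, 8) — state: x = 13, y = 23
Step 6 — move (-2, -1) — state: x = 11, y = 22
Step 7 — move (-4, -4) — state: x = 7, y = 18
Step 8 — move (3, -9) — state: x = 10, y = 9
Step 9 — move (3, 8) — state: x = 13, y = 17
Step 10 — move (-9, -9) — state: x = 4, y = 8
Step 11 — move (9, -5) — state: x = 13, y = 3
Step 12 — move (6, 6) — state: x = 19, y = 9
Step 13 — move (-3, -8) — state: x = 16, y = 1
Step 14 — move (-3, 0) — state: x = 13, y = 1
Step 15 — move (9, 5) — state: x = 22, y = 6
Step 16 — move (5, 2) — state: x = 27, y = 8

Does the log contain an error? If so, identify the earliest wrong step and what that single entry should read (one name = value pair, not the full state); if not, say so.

Recomputing the run from the initial state:
step 1: x = 5, y = 3
step 2: x = -1, y = 6
step 3: x = 6, y = 8
step 4: x = 6, y = 15
step 5: x = 13, y = 23
step 6: x = 11, y = 22
step 7: x = 7, y = 18
step 8: x = 10, y = 9
step 9: x = 13, y = 17
step 10: x = 4, y = 8
step 11: x = 13, y = 3
step 12: x = 19, y = 9
step 13: x = 16, y = 1
step 14: x = 13, y = 1
step 15: x = 22, y = 6
step 16: x = 27, y = 8
This matches the log at every step.

no error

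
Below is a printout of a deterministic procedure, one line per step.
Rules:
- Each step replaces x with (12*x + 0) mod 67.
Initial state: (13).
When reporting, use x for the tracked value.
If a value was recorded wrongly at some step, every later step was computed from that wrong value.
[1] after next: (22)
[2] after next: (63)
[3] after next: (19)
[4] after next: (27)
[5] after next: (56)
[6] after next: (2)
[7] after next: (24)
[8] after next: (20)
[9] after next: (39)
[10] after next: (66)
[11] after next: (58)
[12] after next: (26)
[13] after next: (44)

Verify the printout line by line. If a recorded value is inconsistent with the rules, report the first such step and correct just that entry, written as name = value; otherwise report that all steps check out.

step 11, x = 55

1. x = (12*13 + 0) mod 67 = 22 (same as recorded)
2. x = (12*22 + 0) mod 67 = 63 (no discrepancy)
3. x = (12*63 + 0) mod 67 = 19 (same as recorded)
4. x = (12*19 + 0) mod 67 = 27 (no discrepancy)
5. x = (12*27 + 0) mod 67 = 56 (confirmed correct)
6. x = (12*56 + 0) mod 67 = 2 (exactly as logged)
7. x = (12*2 + 0) mod 67 = 24 (confirmed correct)
8. x = (12*24 + 0) mod 67 = 20 (checks out)
9. x = (12*20 + 0) mod 67 = 39 (no discrepancy)
10. x = (12*39 + 0) mod 67 = 66 (same as recorded)
11. x = (12*66 + 0) mod 67 = 55 (this is not what the printout shows)
Conclusion: step 11 carries the first error; the entry should be x = 55.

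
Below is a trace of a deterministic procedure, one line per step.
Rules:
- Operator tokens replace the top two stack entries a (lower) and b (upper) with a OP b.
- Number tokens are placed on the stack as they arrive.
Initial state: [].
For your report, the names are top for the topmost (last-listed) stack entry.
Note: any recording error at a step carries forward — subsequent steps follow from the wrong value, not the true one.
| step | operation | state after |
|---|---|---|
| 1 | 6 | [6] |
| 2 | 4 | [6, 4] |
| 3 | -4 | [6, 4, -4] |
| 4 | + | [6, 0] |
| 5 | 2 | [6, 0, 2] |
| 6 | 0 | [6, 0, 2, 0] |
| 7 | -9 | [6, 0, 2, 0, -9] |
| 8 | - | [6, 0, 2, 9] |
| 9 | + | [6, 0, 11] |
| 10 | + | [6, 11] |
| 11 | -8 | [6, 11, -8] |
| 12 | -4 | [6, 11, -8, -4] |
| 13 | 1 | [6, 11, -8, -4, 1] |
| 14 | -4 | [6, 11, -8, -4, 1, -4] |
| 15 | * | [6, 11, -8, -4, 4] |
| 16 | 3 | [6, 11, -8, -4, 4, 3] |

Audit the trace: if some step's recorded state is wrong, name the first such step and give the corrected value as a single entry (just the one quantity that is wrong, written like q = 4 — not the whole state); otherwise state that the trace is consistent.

step 15, top = -4

Recomputing the run from the initial state:
step 1: [6]
step 2: [6, 4]
step 3: [6, 4, -4]
step 4: [6, 0]
step 5: [6, 0, 2]
step 6: [6, 0, 2, 0]
step 7: [6, 0, 2, 0, -9]
step 8: [6, 0, 2, 9]
step 9: [6, 0, 11]
step 10: [6, 11]
step 11: [6, 11, -8]
step 12: [6, 11, -8, -4]
step 13: [6, 11, -8, -4, 1]
step 14: [6, 11, -8, -4, 1, -4]
step 15: [6, 11, -8, -4, -4]
step 16: [6, 11, -8, -4, -4, 3]
The first disagreement with the trace is at step 15, where the value should be top = -4.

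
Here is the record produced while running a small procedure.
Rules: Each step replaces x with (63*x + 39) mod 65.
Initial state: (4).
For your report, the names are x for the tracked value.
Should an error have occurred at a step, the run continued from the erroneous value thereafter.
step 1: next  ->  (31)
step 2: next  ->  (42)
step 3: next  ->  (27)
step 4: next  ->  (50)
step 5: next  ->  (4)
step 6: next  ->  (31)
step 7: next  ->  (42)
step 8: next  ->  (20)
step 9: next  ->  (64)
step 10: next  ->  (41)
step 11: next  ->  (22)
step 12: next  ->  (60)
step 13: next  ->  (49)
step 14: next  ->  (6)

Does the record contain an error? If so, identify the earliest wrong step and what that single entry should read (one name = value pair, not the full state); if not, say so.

Recomputing the run from the initial state:
step 1: x = 31
step 2: x = 42
step 3: x = 20
step 4: x = 64
step 5: x = 41
step 6: x = 22
step 7: x = 60
step 8: x = 49
step 9: x = 6
step 10: x = 27
step 11: x = 50
step 12: x = 4
step 13: x = 31
step 14: x = 42
The first disagreement with the record is at step 3, where the value should be x = 20.

step 3, x = 20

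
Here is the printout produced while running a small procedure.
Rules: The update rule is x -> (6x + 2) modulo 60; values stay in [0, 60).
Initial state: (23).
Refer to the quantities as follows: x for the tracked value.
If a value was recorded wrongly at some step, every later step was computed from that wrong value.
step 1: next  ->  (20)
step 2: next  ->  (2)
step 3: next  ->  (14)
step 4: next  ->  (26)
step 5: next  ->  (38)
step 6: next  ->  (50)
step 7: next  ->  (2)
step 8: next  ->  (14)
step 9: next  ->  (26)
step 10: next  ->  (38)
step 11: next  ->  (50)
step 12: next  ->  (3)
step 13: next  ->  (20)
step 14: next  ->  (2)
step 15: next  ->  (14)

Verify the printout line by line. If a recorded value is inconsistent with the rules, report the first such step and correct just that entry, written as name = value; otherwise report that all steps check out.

Recomputing the run from the initial state:
step 1: x = 20
step 2: x = 2
step 3: x = 14
step 4: x = 26
step 5: x = 38
step 6: x = 50
step 7: x = 2
step 8: x = 14
step 9: x = 26
step 10: x = 38
step 11: x = 50
step 12: x = 2
step 13: x = 14
step 14: x = 26
step 15: x = 38
The first disagreement with the printout is at step 12, where the value should be x = 2.

step 12, x = 2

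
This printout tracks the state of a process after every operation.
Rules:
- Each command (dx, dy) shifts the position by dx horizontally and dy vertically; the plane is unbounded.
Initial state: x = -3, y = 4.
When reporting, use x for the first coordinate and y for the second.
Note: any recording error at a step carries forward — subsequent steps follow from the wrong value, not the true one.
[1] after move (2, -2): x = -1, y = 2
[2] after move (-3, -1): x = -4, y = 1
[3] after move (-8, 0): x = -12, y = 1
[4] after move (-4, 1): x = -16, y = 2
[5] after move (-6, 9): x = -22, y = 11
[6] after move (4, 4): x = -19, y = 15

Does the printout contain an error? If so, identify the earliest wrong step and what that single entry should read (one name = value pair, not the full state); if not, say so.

step 6, x = -18

step 1: x = -3 + (2) = -1, y = 4 + (-2) = 2 -> exactly as logged
step 2: x = -1 + (-3) = -4, y = 2 + (-1) = 1 -> consistent with the printout
step 3: x = -4 + (-8) = -12, y = 1 + (0) = 1 -> consistent with the printout
step 4: x = -12 + (-4) = -16, y = 1 + (1) = 2 -> confirmed correct
step 5: x = -16 + (-6) = -22, y = 2 + (9) = 11 -> same as recorded
step 6: x = -22 + (4) = -18, y = 11 + (4) = 15 -> the entry is off here
First deviation found at step 6; the corrected entry is x = -18.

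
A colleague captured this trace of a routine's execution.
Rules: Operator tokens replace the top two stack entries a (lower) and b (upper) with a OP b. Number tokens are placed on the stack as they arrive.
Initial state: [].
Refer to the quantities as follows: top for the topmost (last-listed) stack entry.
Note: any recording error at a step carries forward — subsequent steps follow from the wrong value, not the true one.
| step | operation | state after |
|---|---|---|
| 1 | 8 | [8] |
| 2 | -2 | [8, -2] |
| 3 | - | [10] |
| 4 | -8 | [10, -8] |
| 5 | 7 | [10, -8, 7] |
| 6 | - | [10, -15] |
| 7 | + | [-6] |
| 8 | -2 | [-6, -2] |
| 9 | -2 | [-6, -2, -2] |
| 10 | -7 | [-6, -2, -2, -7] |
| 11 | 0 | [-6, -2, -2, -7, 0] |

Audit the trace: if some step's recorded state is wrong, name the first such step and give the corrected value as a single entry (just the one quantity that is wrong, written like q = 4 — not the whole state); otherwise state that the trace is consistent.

step 7, top = -5

1. push 8: top = 8 (no discrepancy)
2. push -2: top = -2 (exactly as logged)
3. 8 - -2 = 10 (matches)
4. push -8: top = -8 (exactly as logged)
5. push 7: top = 7 (in agreement)
6. -8 - 7 = -15 (agrees with the trace)
7. 10 + -15 = -5 (the trace disagrees here)
The audit stops at step 7: the recorded entry is wrong and should be top = -5.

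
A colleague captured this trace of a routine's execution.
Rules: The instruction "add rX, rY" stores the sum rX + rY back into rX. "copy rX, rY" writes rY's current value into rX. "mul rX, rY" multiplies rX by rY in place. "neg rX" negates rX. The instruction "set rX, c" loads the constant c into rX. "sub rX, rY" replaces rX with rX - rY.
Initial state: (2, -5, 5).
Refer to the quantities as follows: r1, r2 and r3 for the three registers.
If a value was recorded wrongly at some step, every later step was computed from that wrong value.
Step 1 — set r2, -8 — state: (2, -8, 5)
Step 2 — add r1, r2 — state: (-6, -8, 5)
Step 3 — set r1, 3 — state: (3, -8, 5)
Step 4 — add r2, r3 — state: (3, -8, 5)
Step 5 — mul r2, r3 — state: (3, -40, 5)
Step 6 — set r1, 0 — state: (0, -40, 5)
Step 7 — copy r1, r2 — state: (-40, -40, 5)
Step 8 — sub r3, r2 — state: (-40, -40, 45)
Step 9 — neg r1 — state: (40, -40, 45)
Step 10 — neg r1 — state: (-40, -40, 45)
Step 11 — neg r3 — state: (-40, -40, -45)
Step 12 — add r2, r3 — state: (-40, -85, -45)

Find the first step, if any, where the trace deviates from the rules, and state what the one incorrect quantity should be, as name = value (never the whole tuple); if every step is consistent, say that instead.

step 1: r2 = -8 -> same as recorded
step 2: r1 = 2 + -8 = -6 -> checks out
step 3: r1 = 3 -> consistent with the trace
step 4: r2 = -8 + 5 = -3 -> the trace has a different value
Conclusion: step 4 carries the first error; the entry should be r2 = -3.

step 4, r2 = -3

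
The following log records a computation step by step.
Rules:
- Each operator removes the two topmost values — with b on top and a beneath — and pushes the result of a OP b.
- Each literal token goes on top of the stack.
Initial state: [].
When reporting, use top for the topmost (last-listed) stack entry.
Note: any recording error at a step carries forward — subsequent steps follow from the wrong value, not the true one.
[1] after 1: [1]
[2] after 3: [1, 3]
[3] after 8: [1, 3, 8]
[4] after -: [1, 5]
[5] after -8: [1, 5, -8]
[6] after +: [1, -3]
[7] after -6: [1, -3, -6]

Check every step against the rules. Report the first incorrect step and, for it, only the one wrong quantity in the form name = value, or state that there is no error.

step 4, top = -5

Recomputing the run from the initial state:
step 1: [1]
step 2: [1, 3]
step 3: [1, 3, 8]
step 4: [1, -5]
step 5: [1, -5, -8]
step 6: [1, -13]
step 7: [1, -13, -6]
The first disagreement with the log is at step 4, where the value should be top = -5.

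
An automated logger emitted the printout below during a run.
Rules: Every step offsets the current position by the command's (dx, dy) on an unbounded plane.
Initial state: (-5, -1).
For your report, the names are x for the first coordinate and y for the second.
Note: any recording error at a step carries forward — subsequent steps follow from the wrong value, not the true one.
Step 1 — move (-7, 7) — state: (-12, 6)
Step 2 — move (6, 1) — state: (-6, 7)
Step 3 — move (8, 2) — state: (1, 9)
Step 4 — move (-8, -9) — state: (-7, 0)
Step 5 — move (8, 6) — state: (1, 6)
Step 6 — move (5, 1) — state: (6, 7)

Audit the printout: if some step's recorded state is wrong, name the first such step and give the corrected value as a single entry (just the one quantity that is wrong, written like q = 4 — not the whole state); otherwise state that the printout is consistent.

step 3, x = 2

Recomputing the run from the initial state:
step 1: x = -12, y = 6
step 2: x = -6, y = 7
step 3: x = 2, y = 9
step 4: x = -6, y = 0
step 5: x = 2, y = 6
step 6: x = 7, y = 7
The first disagreement with the printout is at step 3, where the value should be x = 2.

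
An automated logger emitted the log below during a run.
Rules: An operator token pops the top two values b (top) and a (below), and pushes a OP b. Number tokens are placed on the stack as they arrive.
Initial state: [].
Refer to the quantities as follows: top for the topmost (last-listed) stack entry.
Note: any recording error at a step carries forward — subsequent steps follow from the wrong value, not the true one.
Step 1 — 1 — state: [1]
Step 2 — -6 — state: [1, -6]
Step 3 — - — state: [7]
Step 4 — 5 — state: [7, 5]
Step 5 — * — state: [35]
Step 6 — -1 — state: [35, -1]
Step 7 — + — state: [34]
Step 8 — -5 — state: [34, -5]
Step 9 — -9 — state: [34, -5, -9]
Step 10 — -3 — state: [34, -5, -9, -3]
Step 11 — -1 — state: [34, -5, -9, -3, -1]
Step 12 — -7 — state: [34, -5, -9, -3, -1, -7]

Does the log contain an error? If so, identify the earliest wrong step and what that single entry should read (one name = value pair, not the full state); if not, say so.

Recomputing the run from the initial state:
step 1: [1]
step 2: [1, -6]
step 3: [7]
step 4: [7, 5]
step 5: [35]
step 6: [35, -1]
step 7: [34]
step 8: [34, -5]
step 9: [34, -5, -9]
step 10: [34, -5, -9, -3]
step 11: [34, -5, -9, -3, -1]
step 12: [34, -5, -9, -3, -1, -7]
This matches the log at every step.

no error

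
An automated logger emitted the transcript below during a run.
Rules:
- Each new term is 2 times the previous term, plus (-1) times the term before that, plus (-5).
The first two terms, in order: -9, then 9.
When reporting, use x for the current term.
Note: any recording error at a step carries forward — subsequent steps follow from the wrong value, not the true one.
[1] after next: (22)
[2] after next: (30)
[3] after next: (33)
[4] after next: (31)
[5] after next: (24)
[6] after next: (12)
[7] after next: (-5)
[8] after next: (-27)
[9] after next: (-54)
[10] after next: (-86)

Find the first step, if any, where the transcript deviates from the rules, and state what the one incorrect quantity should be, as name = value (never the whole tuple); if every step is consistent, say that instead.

no error

Step 1: x = 2*(9) + (-1)*(-9) + (-5) = 22 — agrees with the transcript.
Step 2: x = 2*(22) + (-1)*(9) + (-5) = 30 — exactly as logged.
Step 3: x = 2*(30) + (-1)*(22) + (-5) = 33 — matches.
Step 4: x = 2*(33) + (-1)*(30) + (-5) = 31 — verified.
Step 5: x = 2*(31) + (-1)*(33) + (-5) = 24 — same as recorded.
Step 6: x = 2*(24) + (-1)*(31) + (-5) = 12 — in agreement.
Step 7: x = 2*(12) + (-1)*(24) + (-5) = -5 — verified.
Step 8: x = 2*(-5) + (-1)*(12) + (-5) = -27 — exactly as logged.
Step 9: x = 2*(-27) + (-1)*(-5) + (-5) = -54 — checks out.
Step 10: x = 2*(-54) + (-1)*(-27) + (-5) = -86 — exactly as logged.
All steps check out; nothing to correct.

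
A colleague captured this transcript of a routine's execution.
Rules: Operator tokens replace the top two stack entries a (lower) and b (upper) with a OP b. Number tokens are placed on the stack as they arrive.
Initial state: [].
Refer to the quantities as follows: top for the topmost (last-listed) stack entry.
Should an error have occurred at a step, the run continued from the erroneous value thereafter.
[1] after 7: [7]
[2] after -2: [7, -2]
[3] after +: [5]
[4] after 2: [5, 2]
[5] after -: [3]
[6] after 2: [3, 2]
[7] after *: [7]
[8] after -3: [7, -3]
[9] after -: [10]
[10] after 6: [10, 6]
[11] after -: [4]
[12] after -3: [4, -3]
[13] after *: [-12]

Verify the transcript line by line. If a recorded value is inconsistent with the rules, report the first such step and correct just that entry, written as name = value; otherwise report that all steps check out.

Recomputing the run from the initial state:
step 1: [7]
step 2: [7, -2]
step 3: [5]
step 4: [5, 2]
step 5: [3]
step 6: [3, 2]
step 7: [6]
step 8: [6, -3]
step 9: [9]
step 10: [9, 6]
step 11: [3]
step 12: [3, -3]
step 13: [-9]
The first disagreement with the transcript is at step 7, where the value should be top = 6.

step 7, top = 6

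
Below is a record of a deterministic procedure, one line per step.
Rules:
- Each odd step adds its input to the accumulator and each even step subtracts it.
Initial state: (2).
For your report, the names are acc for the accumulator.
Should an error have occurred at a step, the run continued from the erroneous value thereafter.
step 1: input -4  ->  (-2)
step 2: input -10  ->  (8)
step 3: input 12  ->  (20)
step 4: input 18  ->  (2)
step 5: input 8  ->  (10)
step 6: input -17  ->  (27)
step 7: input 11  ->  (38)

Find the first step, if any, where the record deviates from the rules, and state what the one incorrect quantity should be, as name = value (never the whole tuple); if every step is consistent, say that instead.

Recomputing the run from the initial state:
step 1: acc = -2
step 2: acc = 8
step 3: acc = 20
step 4: acc = 2
step 5: acc = 10
step 6: acc = 27
step 7: acc = 38
This matches the record at every step.

no error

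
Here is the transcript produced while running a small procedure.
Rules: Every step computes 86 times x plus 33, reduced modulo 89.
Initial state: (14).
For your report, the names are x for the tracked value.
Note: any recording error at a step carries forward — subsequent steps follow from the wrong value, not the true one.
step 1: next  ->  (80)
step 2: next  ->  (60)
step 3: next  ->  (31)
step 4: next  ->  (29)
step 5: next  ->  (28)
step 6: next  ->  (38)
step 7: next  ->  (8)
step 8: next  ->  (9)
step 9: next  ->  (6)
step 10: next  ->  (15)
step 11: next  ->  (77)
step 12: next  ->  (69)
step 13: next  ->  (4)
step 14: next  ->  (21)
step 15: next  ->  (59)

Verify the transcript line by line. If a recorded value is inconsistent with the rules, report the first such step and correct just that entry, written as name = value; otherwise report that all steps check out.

step 5, x = 35

step 1: x = (86*14 + 33) mod 89 = 80 -> matches
step 2: x = (86*80 + 33) mod 89 = 60 -> verified
step 3: x = (86*60 + 33) mod 89 = 31 -> checks out
step 4: x = (86*31 + 33) mod 89 = 29 -> exactly as logged
step 5: x = (86*29 + 33) mod 89 = 35 -> the recorded entry deviates here
Conclusion: step 5 carries the first error; the entry should be x = 35.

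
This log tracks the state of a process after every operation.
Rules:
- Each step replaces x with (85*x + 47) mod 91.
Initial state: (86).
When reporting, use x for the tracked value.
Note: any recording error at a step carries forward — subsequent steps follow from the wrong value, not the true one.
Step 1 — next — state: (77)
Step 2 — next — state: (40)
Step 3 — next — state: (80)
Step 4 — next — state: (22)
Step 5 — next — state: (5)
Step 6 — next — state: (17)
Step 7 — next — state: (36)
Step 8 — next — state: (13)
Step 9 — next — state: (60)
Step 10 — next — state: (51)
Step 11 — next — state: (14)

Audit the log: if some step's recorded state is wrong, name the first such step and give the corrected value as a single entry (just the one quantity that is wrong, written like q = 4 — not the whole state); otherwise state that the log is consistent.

step 1: x = (85*86 + 47) mod 91 = 77 -> same as recorded
step 2: x = (85*77 + 47) mod 91 = 40 -> matches
step 3: x = (85*40 + 47) mod 91 = 80 -> same as recorded
step 4: x = (85*80 + 47) mod 91 = 22 -> exactly as logged
step 5: x = (85*22 + 47) mod 91 = 6 -> not what was recorded
Conclusion: step 5 carries the first error; the entry should be x = 6.

step 5, x = 6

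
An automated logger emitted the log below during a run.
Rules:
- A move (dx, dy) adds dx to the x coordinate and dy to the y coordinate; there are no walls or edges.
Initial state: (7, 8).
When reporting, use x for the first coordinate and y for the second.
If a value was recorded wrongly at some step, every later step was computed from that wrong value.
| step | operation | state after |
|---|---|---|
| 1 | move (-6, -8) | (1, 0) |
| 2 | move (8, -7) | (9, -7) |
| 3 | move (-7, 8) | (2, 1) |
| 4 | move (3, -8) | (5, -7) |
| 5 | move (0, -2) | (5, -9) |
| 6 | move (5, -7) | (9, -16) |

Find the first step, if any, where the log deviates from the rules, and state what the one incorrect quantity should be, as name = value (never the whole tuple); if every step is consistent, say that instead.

step 6, x = 10

step 1: x = 7 + (-6) = 1, y = 8 + (-8) = 0 -> verified
step 2: x = 1 + (8) = 9, y = 0 + (-7) = -7 -> exactly as logged
step 3: x = 9 + (-7) = 2, y = -7 + (8) = 1 -> matches
step 4: x = 2 + (3) = 5, y = 1 + (-8) = -7 -> in agreement
step 5: x = 5 + (0) = 5, y = -7 + (-2) = -9 -> same as recorded
step 6: x = 5 + (5) = 10, y = -9 + (-7) = -16 -> first mismatch against the log
First deviation found at step 6; the corrected entry is x = 10.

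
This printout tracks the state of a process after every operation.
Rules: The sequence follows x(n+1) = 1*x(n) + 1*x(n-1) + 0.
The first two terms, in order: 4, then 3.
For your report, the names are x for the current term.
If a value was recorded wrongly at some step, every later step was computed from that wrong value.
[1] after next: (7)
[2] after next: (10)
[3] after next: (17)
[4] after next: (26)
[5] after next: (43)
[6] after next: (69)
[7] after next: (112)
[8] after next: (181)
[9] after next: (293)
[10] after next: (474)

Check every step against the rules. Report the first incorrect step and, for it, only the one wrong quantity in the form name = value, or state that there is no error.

1. x = 1*(3) + (1)*(4) + (0) = 7 (confirmed correct)
2. x = 1*(7) + (1)*(3) + (0) = 10 (consistent with the printout)
3. x = 1*(10) + (1)*(7) + (0) = 17 (agrees with the printout)
4. x = 1*(17) + (1)*(10) + (0) = 27 (first mismatch against the printout)
The audit stops at step 4: the recorded entry is wrong and should be x = 27.

step 4, x = 27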